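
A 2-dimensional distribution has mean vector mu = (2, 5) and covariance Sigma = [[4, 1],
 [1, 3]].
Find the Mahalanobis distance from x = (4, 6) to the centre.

Step 1 — centre the observation: (x - mu) = (2, 1).

Step 2 — invert Sigma. det(Sigma) = 4·3 - (1)² = 11.
  Sigma^{-1} = (1/det) · [[d, -b], [-b, a]] = [[0.2727, -0.0909],
 [-0.0909, 0.3636]].

Step 3 — form the quadratic (x - mu)^T · Sigma^{-1} · (x - mu):
  Sigma^{-1} · (x - mu) = (0.4545, 0.1818).
  (x - mu)^T · [Sigma^{-1} · (x - mu)] = (2)·(0.4545) + (1)·(0.1818) = 1.0909.

Step 4 — take square root: d = √(1.0909) ≈ 1.0445.

d(x, mu) = √(1.0909) ≈ 1.0445


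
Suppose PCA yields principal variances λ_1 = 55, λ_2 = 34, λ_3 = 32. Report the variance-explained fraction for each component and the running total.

Step 1 — total variance = trace(Sigma) = Σ λ_i = 55 + 34 + 32 = 121.

Step 2 — fraction explained by component i = λ_i / Σ λ:
  PC1: 55/121 = 0.4545
  PC2: 34/121 = 0.281
  PC3: 32/121 = 0.2645

Step 3 — cumulative fraction after k components = (λ_1 + ... + λ_k) / Σ λ:
  k = 1: 55/121 = 0.4545
  k = 2: (55 + 34)/121 = 89/121 = 0.7355
  k = 3: (55 + 34 + 32)/121 = 121/121 = 1

Summary (fraction, with percent):

explained: PC1 0.4545 (45.45%), PC2 0.281 (28.1%), PC3 0.2645 (26.45%);  cumulative: 0.4545, 0.7355, 1


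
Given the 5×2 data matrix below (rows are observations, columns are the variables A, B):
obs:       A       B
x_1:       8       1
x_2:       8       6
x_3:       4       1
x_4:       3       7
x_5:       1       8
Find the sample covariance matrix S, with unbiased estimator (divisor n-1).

Step 1 — column means:
  mean(A) = (8 + 8 + 4 + 3 + 1) / 5 = 24/5 = 4.8
  mean(B) = (1 + 6 + 1 + 7 + 8) / 5 = 23/5 = 4.6

Step 2 — sample covariance S[i,j] = (1/(n-1)) · Σ_k (x_{k,i} - mean_i) · (x_{k,j} - mean_j), with n-1 = 4.
  S[A,A] = ((3.2)·(3.2) + (3.2)·(3.2) + (-0.8)·(-0.8) + (-1.8)·(-1.8) + (-3.8)·(-3.8)) / 4 = 38.8/4 = 9.7
  S[A,B] = ((3.2)·(-3.6) + (3.2)·(1.4) + (-0.8)·(-3.6) + (-1.8)·(2.4) + (-3.8)·(3.4)) / 4 = -21.4/4 = -5.35
  S[B,B] = ((-3.6)·(-3.6) + (1.4)·(1.4) + (-3.6)·(-3.6) + (2.4)·(2.4) + (3.4)·(3.4)) / 4 = 45.2/4 = 11.3

S is symmetric (S[j,i] = S[i,j]). Assembling:

S = [[9.7, -5.35],
 [-5.35, 11.3]]


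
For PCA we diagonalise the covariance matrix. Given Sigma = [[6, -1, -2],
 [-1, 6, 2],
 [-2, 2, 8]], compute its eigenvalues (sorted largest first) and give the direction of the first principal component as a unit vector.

Step 1 — characteristic polynomial p(λ) = det(λI - Sigma) = λ³ - tr·λ² + c_1·λ - det, where tr = trace, c_1 = sum of the principal 2×2 minors, det = det(Sigma):
  tr = 6 + 6 + 8 = 20,
  c_1 = (6·6 - (-1)²) + (6·8 - (-2)²) + (6·8 - (2)²) = 35 + 44 + 44 = 123,
  det = 6·(6·8 - (2)²) - (-1)·((-1)·8 - (2)·(-2)) + (-2)·((-1)·(2) - 6·(-2)) = 6·(44) - (-1)·(-4) + (-2)·(10) = 240.
  So p(λ) = λ³ - 20λ² + 123λ - 240.
Step 2 — look for an integer root (rational root theorem: any rational root is an integer divisor of 240). Testing λ = 5:
  p(5) = 125 - 500 + 615 - 240 = 0  ✓
  Dividing out (λ - 5): p(λ) = (λ - 5)(λ² - 15λ + 48).
Step 3 — remaining eigenvalues from the quadratic λ² - 15λ + 48 = 0:
  Δ = 15² - 4·48 = 225 - 192 = 33,  λ = (15 ± √33)/2 = (15 ± 5.7446)/2 ≈ 10.3723 or 4.6277.
  Sorted: λ_1 = 10.3723,  λ_2 = 5,  λ_3 = 4.6277  (check: sum = 20 = tr ✓).

Step 4 — unit eigenvector for λ_1 ≈ 10.3723: v spans the null space of (Sigma - λ_1 I), whose rows are
  r_1 = (-4.3723, -1, -2),  r_2 = (-1, -4.3723, 2),  r_3 = (-2, 2, -2.3723).
  v is orthogonal to every row, so take v ∝ r_1 × r_2 = ((-1)·(2) - (-2)·(-4.3723), (-2)·(-1) - (-4.3723)·(2), (-4.3723)·(-4.3723) - (-1)·(-1)) ≈ (-10.7446, 10.7446, 18.1168).
  Rescale (multiply by -1 so the first nonzero entry is positive): u = (10.7446, -10.7446, -18.1168).
  ||u|| = √((10.7446)² + (-10.7446)² + (-18.1168)²) = √(559.1113) ≈ 23.6455,  v_1 = u/||u|| ≈ (0.4544, -0.4544, -0.7662) (||v_1|| = 1).

λ_1 = 10.3723,  λ_2 = 5,  λ_3 = 4.6277;  v_1 ≈ (0.4544, -0.4544, -0.7662)


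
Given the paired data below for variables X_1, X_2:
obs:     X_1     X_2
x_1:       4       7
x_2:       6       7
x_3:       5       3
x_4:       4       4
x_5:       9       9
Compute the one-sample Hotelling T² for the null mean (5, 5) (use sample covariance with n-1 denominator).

Step 1 — sample mean vector:
  mean(X_1) = (4 + 6 + 5 + 4 + 9) / 5 = 28/5 = 5.6
  mean(X_2) = (7 + 7 + 3 + 4 + 9) / 5 = 30/5 = 6
  x̄ = (5.6, 6),  deviation x̄ - mu_0 = (5.6, 6) - (5, 5) = (0.6, 1).

Step 2 — sample covariance matrix, S[i,j] = (1/(n-1)) · Σ_k (x_{k,i} - mean_i) · (x_{k,j} - mean_j), divisor n-1 = 4:
  S[X_1,X_1] = ((-1.6)·(-1.6) + (0.4)·(0.4) + (-0.6)·(-0.6) + (-1.6)·(-1.6) + (3.4)·(3.4)) / 4 = 17.2/4 = 4.3
  S[X_1,X_2] = ((-1.6)·(1) + (0.4)·(1) + (-0.6)·(-3) + (-1.6)·(-2) + (3.4)·(3)) / 4 = 14/4 = 3.5
  S[X_2,X_2] = ((1)·(1) + (1)·(1) + (-3)·(-3) + (-2)·(-2) + (3)·(3)) / 4 = 24/4 = 6
  S = [[4.3, 3.5],
 [3.5, 6]].

Step 3 — invert S. det(S) = 4.3·6 - (3.5)² = 13.55.
  S^{-1} = (1/det) · [[d, -b], [-b, a]] = [[0.4428, -0.2583],
 [-0.2583, 0.3173]].

Step 4 — quadratic form (x̄ - mu_0)^T · S^{-1} · (x̄ - mu_0):
  S^{-1} · (x̄ - mu_0) = (0.0074, 0.1624),
  (x̄ - mu_0)^T · [...] = (0.6)·(0.0074) + (1)·(0.1624) = 0.1668.

Step 5 — scale by n: T² = 5 · 0.1668 = 0.8339.

T² ≈ 0.8339


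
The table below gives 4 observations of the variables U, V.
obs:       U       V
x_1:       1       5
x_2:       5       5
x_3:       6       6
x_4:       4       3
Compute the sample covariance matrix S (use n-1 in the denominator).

Step 1 — column means:
  mean(U) = (1 + 5 + 6 + 4) / 4 = 16/4 = 4
  mean(V) = (5 + 5 + 6 + 3) / 4 = 19/4 = 4.75

Step 2 — sample covariance S[i,j] = (1/(n-1)) · Σ_k (x_{k,i} - mean_i) · (x_{k,j} - mean_j), with n-1 = 3.
  S[U,U] = ((-3)·(-3) + (1)·(1) + (2)·(2) + (0)·(0)) / 3 = 14/3 = 4.6667
  S[U,V] = ((-3)·(0.25) + (1)·(0.25) + (2)·(1.25) + (0)·(-1.75)) / 3 = 2/3 = 0.6667
  S[V,V] = ((0.25)·(0.25) + (0.25)·(0.25) + (1.25)·(1.25) + (-1.75)·(-1.75)) / 3 = 4.75/3 = 1.5833

S is symmetric (S[j,i] = S[i,j]). Assembling:

S = [[4.6667, 0.6667],
 [0.6667, 1.5833]]


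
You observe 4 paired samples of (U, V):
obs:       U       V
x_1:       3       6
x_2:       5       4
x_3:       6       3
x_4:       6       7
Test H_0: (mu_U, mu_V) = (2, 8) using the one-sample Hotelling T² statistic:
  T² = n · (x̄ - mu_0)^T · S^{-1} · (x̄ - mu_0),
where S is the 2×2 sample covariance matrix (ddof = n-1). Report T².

Step 1 — sample mean vector:
  mean(U) = (3 + 5 + 6 + 6) / 4 = 20/4 = 5
  mean(V) = (6 + 4 + 3 + 7) / 4 = 20/4 = 5
  x̄ = (5, 5),  deviation x̄ - mu_0 = (5, 5) - (2, 8) = (3, -3).

Step 2 — sample covariance matrix, S[i,j] = (1/(n-1)) · Σ_k (x_{k,i} - mean_i) · (x_{k,j} - mean_j), divisor n-1 = 3:
  S[U,U] = ((-2)·(-2) + (0)·(0) + (1)·(1) + (1)·(1)) / 3 = 6/3 = 2
  S[U,V] = ((-2)·(1) + (0)·(-1) + (1)·(-2) + (1)·(2)) / 3 = -2/3 = -0.6667
  S[V,V] = ((1)·(1) + (-1)·(-1) + (-2)·(-2) + (2)·(2)) / 3 = 10/3 = 3.3333
  S = [[2, -0.6667],
 [-0.6667, 3.3333]].

Step 3 — invert S. det(S) = 2·3.3333 - (-0.6667)² = 6.2222.
  S^{-1} = (1/det) · [[d, -b], [-b, a]] = [[0.5357, 0.1071],
 [0.1071, 0.3214]].

Step 4 — quadratic form (x̄ - mu_0)^T · S^{-1} · (x̄ - mu_0):
  S^{-1} · (x̄ - mu_0) = (1.2857, -0.6429),
  (x̄ - mu_0)^T · [...] = (3)·(1.2857) + (-3)·(-0.6429) = 5.7857.

Step 5 — scale by n: T² = 4 · 5.7857 = 23.1429.

T² ≈ 23.1429


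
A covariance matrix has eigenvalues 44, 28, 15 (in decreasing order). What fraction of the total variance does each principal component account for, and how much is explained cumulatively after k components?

Step 1 — total variance = trace(Sigma) = Σ λ_i = 44 + 28 + 15 = 87.

Step 2 — fraction explained by component i = λ_i / Σ λ:
  PC1: 44/87 = 0.5057
  PC2: 28/87 = 0.3218
  PC3: 15/87 = 0.1724

Step 3 — cumulative fraction after k components = (λ_1 + ... + λ_k) / Σ λ:
  k = 1: 44/87 = 0.5057
  k = 2: (44 + 28)/87 = 72/87 = 0.8276
  k = 3: (44 + 28 + 15)/87 = 87/87 = 1

Summary (fraction, with percent):

explained: PC1 0.5057 (50.57%), PC2 0.3218 (32.18%), PC3 0.1724 (17.24%);  cumulative: 0.5057, 0.8276, 1


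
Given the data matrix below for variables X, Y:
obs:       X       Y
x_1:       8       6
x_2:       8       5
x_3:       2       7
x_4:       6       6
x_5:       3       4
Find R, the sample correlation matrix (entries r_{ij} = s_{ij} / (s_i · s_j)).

Step 1 — column means:
  mean(X) = (8 + 8 + 2 + 6 + 3) / 5 = 27/5 = 5.4
  mean(Y) = (6 + 5 + 7 + 6 + 4) / 5 = 28/5 = 5.6

Step 2 — sample variances and covariances s[i,j] = (1/(n-1)) · Σ_k (x_{k,i} - mean_i) · (x_{k,j} - mean_j), with n-1 = 4:
  s[X,X] = ((2.6)·(2.6) + (2.6)·(2.6) + (-3.4)·(-3.4) + (0.6)·(0.6) + (-2.4)·(-2.4)) / 4 = 31.2/4 = 7.8
  s[X,Y] = ((2.6)·(0.4) + (2.6)·(-0.6) + (-3.4)·(1.4) + (0.6)·(0.4) + (-2.4)·(-1.6)) / 4 = -1.2/4 = -0.3
  s[Y,Y] = ((0.4)·(0.4) + (-0.6)·(-0.6) + (1.4)·(1.4) + (0.4)·(0.4) + (-1.6)·(-1.6)) / 4 = 5.2/4 = 1.3
  Sample standard deviations s_i = √(s[i,i]):
  s(X) = √(7.8) = 2.7928
  s(Y) = √(1.3) = 1.1402

Step 3 — r_{ij} = s_{ij} / (s_i · s_j):
  r[X,X] = 1 (diagonal).
  r[X,Y] = -0.3 / (2.7928 · 1.1402) = -0.3 / 3.1843 = -0.0942
  r[Y,Y] = 1 (diagonal).

R is symmetric with unit diagonal. Assembling:

R = [[1, -0.0942],
 [-0.0942, 1]]


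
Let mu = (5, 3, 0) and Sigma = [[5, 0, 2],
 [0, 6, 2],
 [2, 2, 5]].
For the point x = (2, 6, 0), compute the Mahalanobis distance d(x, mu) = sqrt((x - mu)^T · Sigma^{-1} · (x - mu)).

Step 1 — centre the observation: (x - mu) = (-3, 3, 0).

Step 2 — invert Sigma (cofactor / det for 3×3, or solve directly):
  Sigma^{-1} = [[0.2453, 0.0377, -0.1132],
 [0.0377, 0.1981, -0.0943],
 [-0.1132, -0.0943, 0.283]].

Step 3 — form the quadratic (x - mu)^T · Sigma^{-1} · (x - mu):
  Sigma^{-1} · (x - mu) = (-0.6226, 0.4811, 0.0566).
  (x - mu)^T · [Sigma^{-1} · (x - mu)] = (-3)·(-0.6226) + (3)·(0.4811) + (0)·(0.0566) = 3.3113.

Step 4 — take square root: d = √(3.3113) ≈ 1.8197.

d(x, mu) = √(3.3113) ≈ 1.8197


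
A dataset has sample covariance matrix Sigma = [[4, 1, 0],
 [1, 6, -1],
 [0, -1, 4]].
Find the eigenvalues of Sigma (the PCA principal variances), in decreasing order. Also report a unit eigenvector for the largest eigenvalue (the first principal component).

Step 1 — characteristic polynomial p(λ) = det(λI - Sigma) = λ³ - tr·λ² + c_1·λ - det, where tr = trace, c_1 = sum of the principal 2×2 minors, det = det(Sigma):
  tr = 4 + 6 + 4 = 14,
  c_1 = (4·6 - (1)²) + (4·4 - (0)²) + (6·4 - (-1)²) = 23 + 16 + 23 = 62,
  det = 4·(6·4 - (-1)²) - (1)·((1)·4 - (-1)·(0)) + (0)·((1)·(-1) - 6·(0)) = 4·(23) - (1)·(4) + (0)·(-1) = 88.
  So p(λ) = λ³ - 14λ² + 62λ - 88.
Step 2 — look for an integer root (rational root theorem: any rational root is an integer divisor of 88). Testing λ = 4:
  p(4) = 64 - 224 + 248 - 88 = 0  ✓
  Dividing out (λ - 4): p(λ) = (λ - 4)(λ² - 10λ + 22).
Step 3 — remaining eigenvalues from the quadratic λ² - 10λ + 22 = 0:
  Δ = 10² - 4·22 = 100 - 88 = 12,  λ = (10 ± √12)/2 = (10 ± 3.4641)/2 ≈ 6.7321 or 3.2679.
  Sorted: λ_1 = 6.7321,  λ_2 = 4,  λ_3 = 3.2679  (check: sum = 14 = tr ✓).

Step 4 — unit eigenvector for λ_1 ≈ 6.7321: v spans the null space of (Sigma - λ_1 I), whose rows are
  r_1 = (-2.7321, 1, 0),  r_2 = (1, -0.7321, -1),  r_3 = (0, -1, -2.7321).
  v is orthogonal to every row, so take v ∝ r_1 × r_2 = ((1)·(-1) - (0)·(-0.7321), (0)·(1) - (-2.7321)·(-1), (-2.7321)·(-0.7321) - (1)·(1)) ≈ (-1, -2.7321, 1).
  Rescale (multiply by -1 so the first nonzero entry is positive): u = (1, 2.7321, -1).
  ||u|| = √((1)² + (2.7321)² + (-1)²) = √(9.4641) ≈ 3.0764,  v_1 = u/||u|| ≈ (0.3251, 0.8881, -0.3251) (||v_1|| = 1).

λ_1 = 6.7321,  λ_2 = 4,  λ_3 = 3.2679;  v_1 ≈ (0.3251, 0.8881, -0.3251)


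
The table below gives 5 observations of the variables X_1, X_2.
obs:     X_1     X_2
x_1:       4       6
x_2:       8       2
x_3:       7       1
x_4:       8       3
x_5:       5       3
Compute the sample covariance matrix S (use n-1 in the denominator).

Step 1 — column means:
  mean(X_1) = (4 + 8 + 7 + 8 + 5) / 5 = 32/5 = 6.4
  mean(X_2) = (6 + 2 + 1 + 3 + 3) / 5 = 15/5 = 3

Step 2 — sample covariance S[i,j] = (1/(n-1)) · Σ_k (x_{k,i} - mean_i) · (x_{k,j} - mean_j), with n-1 = 4.
  S[X_1,X_1] = ((-2.4)·(-2.4) + (1.6)·(1.6) + (0.6)·(0.6) + (1.6)·(1.6) + (-1.4)·(-1.4)) / 4 = 13.2/4 = 3.3
  S[X_1,X_2] = ((-2.4)·(3) + (1.6)·(-1) + (0.6)·(-2) + (1.6)·(0) + (-1.4)·(0)) / 4 = -10/4 = -2.5
  S[X_2,X_2] = ((3)·(3) + (-1)·(-1) + (-2)·(-2) + (0)·(0) + (0)·(0)) / 4 = 14/4 = 3.5

S is symmetric (S[j,i] = S[i,j]). Assembling:

S = [[3.3, -2.5],
 [-2.5, 3.5]]


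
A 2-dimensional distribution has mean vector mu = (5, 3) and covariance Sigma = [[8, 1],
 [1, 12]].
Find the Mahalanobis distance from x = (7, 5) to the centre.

Step 1 — centre the observation: (x - mu) = (2, 2).

Step 2 — invert Sigma. det(Sigma) = 8·12 - (1)² = 95.
  Sigma^{-1} = (1/det) · [[d, -b], [-b, a]] = [[0.1263, -0.0105],
 [-0.0105, 0.0842]].

Step 3 — form the quadratic (x - mu)^T · Sigma^{-1} · (x - mu):
  Sigma^{-1} · (x - mu) = (0.2316, 0.1474).
  (x - mu)^T · [Sigma^{-1} · (x - mu)] = (2)·(0.2316) + (2)·(0.1474) = 0.7579.

Step 4 — take square root: d = √(0.7579) ≈ 0.8706.

d(x, mu) = √(0.7579) ≈ 0.8706


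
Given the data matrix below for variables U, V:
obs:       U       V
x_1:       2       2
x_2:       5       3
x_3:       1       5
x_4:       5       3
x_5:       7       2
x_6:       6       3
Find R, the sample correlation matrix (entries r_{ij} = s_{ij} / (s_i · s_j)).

Step 1 — column means:
  mean(U) = (2 + 5 + 1 + 5 + 7 + 6) / 6 = 26/6 = 4.3333
  mean(V) = (2 + 3 + 5 + 3 + 2 + 3) / 6 = 18/6 = 3

Step 2 — sample variances and covariances s[i,j] = (1/(n-1)) · Σ_k (x_{k,i} - mean_i) · (x_{k,j} - mean_j), with n-1 = 5:
  s[U,U] = ((-2.3333)·(-2.3333) + (0.6667)·(0.6667) + (-3.3333)·(-3.3333) + (0.6667)·(0.6667) + (2.6667)·(2.6667) + (1.6667)·(1.6667)) / 5 = 27.3333/5 = 5.4667
  s[U,V] = ((-2.3333)·(-1) + (0.6667)·(0) + (-3.3333)·(2) + (0.6667)·(0) + (2.6667)·(-1) + (1.6667)·(0)) / 5 = -7/5 = -1.4
  s[V,V] = ((-1)·(-1) + (0)·(0) + (2)·(2) + (0)·(0) + (-1)·(-1) + (0)·(0)) / 5 = 6/5 = 1.2
  Sample standard deviations s_i = √(s[i,i]):
  s(U) = √(5.4667) = 2.3381
  s(V) = √(1.2) = 1.0954

Step 3 — r_{ij} = s_{ij} / (s_i · s_j):
  r[U,U] = 1 (diagonal).
  r[U,V] = -1.4 / (2.3381 · 1.0954) = -1.4 / 2.5612 = -0.5466
  r[V,V] = 1 (diagonal).

R is symmetric with unit diagonal. Assembling:

R = [[1, -0.5466],
 [-0.5466, 1]]


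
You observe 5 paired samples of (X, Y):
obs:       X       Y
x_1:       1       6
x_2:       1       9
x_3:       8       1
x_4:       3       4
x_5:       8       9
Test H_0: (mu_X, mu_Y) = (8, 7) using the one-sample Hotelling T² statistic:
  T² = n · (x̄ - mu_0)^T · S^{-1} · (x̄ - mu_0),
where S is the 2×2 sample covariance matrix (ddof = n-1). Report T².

Step 1 — sample mean vector:
  mean(X) = (1 + 1 + 8 + 3 + 8) / 5 = 21/5 = 4.2
  mean(Y) = (6 + 9 + 1 + 4 + 9) / 5 = 29/5 = 5.8
  x̄ = (4.2, 5.8),  deviation x̄ - mu_0 = (4.2, 5.8) - (8, 7) = (-3.8, -1.2).

Step 2 — sample covariance matrix, S[i,j] = (1/(n-1)) · Σ_k (x_{k,i} - mean_i) · (x_{k,j} - mean_j), divisor n-1 = 4:
  S[X,X] = ((-3.2)·(-3.2) + (-3.2)·(-3.2) + (3.8)·(3.8) + (-1.2)·(-1.2) + (3.8)·(3.8)) / 4 = 50.8/4 = 12.7
  S[X,Y] = ((-3.2)·(0.2) + (-3.2)·(3.2) + (3.8)·(-4.8) + (-1.2)·(-1.8) + (3.8)·(3.2)) / 4 = -14.8/4 = -3.7
  S[Y,Y] = ((0.2)·(0.2) + (3.2)·(3.2) + (-4.8)·(-4.8) + (-1.8)·(-1.8) + (3.2)·(3.2)) / 4 = 46.8/4 = 11.7
  S = [[12.7, -3.7],
 [-3.7, 11.7]].

Step 3 — invert S. det(S) = 12.7·11.7 - (-3.7)² = 134.9.
  S^{-1} = (1/det) · [[d, -b], [-b, a]] = [[0.0867, 0.0274],
 [0.0274, 0.0941]].

Step 4 — quadratic form (x̄ - mu_0)^T · S^{-1} · (x̄ - mu_0):
  S^{-1} · (x̄ - mu_0) = (-0.3625, -0.2172),
  (x̄ - mu_0)^T · [...] = (-3.8)·(-0.3625) + (-1.2)·(-0.2172) = 1.6381.

Step 5 — scale by n: T² = 5 · 1.6381 = 8.1905.

T² ≈ 8.1905


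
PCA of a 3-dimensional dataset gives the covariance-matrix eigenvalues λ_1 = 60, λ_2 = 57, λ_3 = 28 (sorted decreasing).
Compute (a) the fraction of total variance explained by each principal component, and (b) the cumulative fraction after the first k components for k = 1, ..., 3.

Step 1 — total variance = trace(Sigma) = Σ λ_i = 60 + 57 + 28 = 145.

Step 2 — fraction explained by component i = λ_i / Σ λ:
  PC1: 60/145 = 0.4138
  PC2: 57/145 = 0.3931
  PC3: 28/145 = 0.1931

Step 3 — cumulative fraction after k components = (λ_1 + ... + λ_k) / Σ λ:
  k = 1: 60/145 = 0.4138
  k = 2: (60 + 57)/145 = 117/145 = 0.8069
  k = 3: (60 + 57 + 28)/145 = 145/145 = 1

Summary (fraction, with percent):

explained: PC1 0.4138 (41.38%), PC2 0.3931 (39.31%), PC3 0.1931 (19.31%);  cumulative: 0.4138, 0.8069, 1


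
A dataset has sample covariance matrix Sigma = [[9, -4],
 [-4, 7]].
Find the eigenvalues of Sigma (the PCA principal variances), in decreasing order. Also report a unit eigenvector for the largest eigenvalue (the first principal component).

Step 1 — characteristic polynomial of 2×2 Sigma:
  det(Sigma - λI) = λ² - trace · λ + det = 0.
  trace = 9 + 7 = 16, det = 9·7 - (-4)² = 47.
Step 2 — discriminant:
  Δ = trace² - 4·det = 256 - 188 = 68.
Step 3 — eigenvalues:
  λ = (trace ± √Δ)/2 = (16 ± 8.2462)/2,
  λ_1 = 12.1231,  λ_2 = 3.8769.

Step 4 — unit eigenvector for λ_1: solve (Sigma - λ_1 I)v = 0. First row:
  (9 - 12.1231)·v_x + (-4)·v_y = 0, i.e. (-3.1231)·v_x + (-4)·v_y = 0,
  so v ∝ (b, λ_1 - a) = (-4, 3.1231); multiply by -1 so the first entry is positive: u = (4, -3.1231).
  ||u|| = √((4)² + (-3.1231)²) = √(25.7538) ≈ 5.0748,
  v_1 = u/||u|| ≈ (0.7882, -0.6154) (||v_1|| = 1).

λ_1 = 12.1231,  λ_2 = 3.8769;  v_1 ≈ (0.7882, -0.6154)


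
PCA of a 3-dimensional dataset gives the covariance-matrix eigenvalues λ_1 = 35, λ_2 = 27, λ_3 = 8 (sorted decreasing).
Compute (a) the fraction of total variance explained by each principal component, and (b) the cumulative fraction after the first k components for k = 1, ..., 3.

Step 1 — total variance = trace(Sigma) = Σ λ_i = 35 + 27 + 8 = 70.

Step 2 — fraction explained by component i = λ_i / Σ λ:
  PC1: 35/70 = 0.5
  PC2: 27/70 = 0.3857
  PC3: 8/70 = 0.1143

Step 3 — cumulative fraction after k components = (λ_1 + ... + λ_k) / Σ λ:
  k = 1: 35/70 = 0.5
  k = 2: (35 + 27)/70 = 62/70 = 0.8857
  k = 3: (35 + 27 + 8)/70 = 70/70 = 1

Summary (fraction, with percent):

explained: PC1 0.5 (50%), PC2 0.3857 (38.57%), PC3 0.1143 (11.43%);  cumulative: 0.5, 0.8857, 1


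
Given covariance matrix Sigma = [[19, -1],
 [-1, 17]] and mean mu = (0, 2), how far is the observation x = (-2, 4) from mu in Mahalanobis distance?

Step 1 — centre the observation: (x - mu) = (-2, 2).

Step 2 — invert Sigma. det(Sigma) = 19·17 - (-1)² = 322.
  Sigma^{-1} = (1/det) · [[d, -b], [-b, a]] = [[0.0528, 0.0031],
 [0.0031, 0.059]].

Step 3 — form the quadratic (x - mu)^T · Sigma^{-1} · (x - mu):
  Sigma^{-1} · (x - mu) = (-0.0994, 0.1118).
  (x - mu)^T · [Sigma^{-1} · (x - mu)] = (-2)·(-0.0994) + (2)·(0.1118) = 0.4224.

Step 4 — take square root: d = √(0.4224) ≈ 0.6499.

d(x, mu) = √(0.4224) ≈ 0.6499


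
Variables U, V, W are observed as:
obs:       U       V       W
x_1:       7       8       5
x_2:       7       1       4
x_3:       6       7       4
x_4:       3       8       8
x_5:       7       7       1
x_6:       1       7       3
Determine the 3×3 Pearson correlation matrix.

Step 1 — column means:
  mean(U) = (7 + 7 + 6 + 3 + 7 + 1) / 6 = 31/6 = 5.1667
  mean(V) = (8 + 1 + 7 + 8 + 7 + 7) / 6 = 38/6 = 6.3333
  mean(W) = (5 + 4 + 4 + 8 + 1 + 3) / 6 = 25/6 = 4.1667

Step 2 — sample variances and covariances s[i,j] = (1/(n-1)) · Σ_k (x_{k,i} - mean_i) · (x_{k,j} - mean_j), with n-1 = 5:
  s[U,U] = ((1.8333)·(1.8333) + (1.8333)·(1.8333) + (0.8333)·(0.8333) + (-2.1667)·(-2.1667) + (1.8333)·(1.8333) + (-4.1667)·(-4.1667)) / 5 = 32.8333/5 = 6.5667
  s[U,V] = ((1.8333)·(1.6667) + (1.8333)·(-5.3333) + (0.8333)·(0.6667) + (-2.1667)·(1.6667) + (1.8333)·(0.6667) + (-4.1667)·(0.6667)) / 5 = -11.3333/5 = -2.2667
  s[U,W] = ((1.8333)·(0.8333) + (1.8333)·(-0.1667) + (0.8333)·(-0.1667) + (-2.1667)·(3.8333) + (1.8333)·(-3.1667) + (-4.1667)·(-1.1667)) / 5 = -8.1667/5 = -1.6333
  s[V,V] = ((1.6667)·(1.6667) + (-5.3333)·(-5.3333) + (0.6667)·(0.6667) + (1.6667)·(1.6667) + (0.6667)·(0.6667) + (0.6667)·(0.6667)) / 5 = 35.3333/5 = 7.0667
  s[V,W] = ((1.6667)·(0.8333) + (-5.3333)·(-0.1667) + (0.6667)·(-0.1667) + (1.6667)·(3.8333) + (0.6667)·(-3.1667) + (0.6667)·(-1.1667)) / 5 = 5.6667/5 = 1.1333
  s[W,W] = ((0.8333)·(0.8333) + (-0.1667)·(-0.1667) + (-0.1667)·(-0.1667) + (3.8333)·(3.8333) + (-3.1667)·(-3.1667) + (-1.1667)·(-1.1667)) / 5 = 26.8333/5 = 5.3667
  Sample standard deviations s_i = √(s[i,i]):
  s(U) = √(6.5667) = 2.5626
  s(V) = √(7.0667) = 2.6583
  s(W) = √(5.3667) = 2.3166

Step 3 — r_{ij} = s_{ij} / (s_i · s_j):
  r[U,U] = 1 (diagonal).
  r[U,V] = -2.2667 / (2.5626 · 2.6583) = -2.2667 / 6.8121 = -0.3327
  r[U,W] = -1.6333 / (2.5626 · 2.3166) = -1.6333 / 5.9364 = -0.2751
  r[V,V] = 1 (diagonal).
  r[V,W] = 1.1333 / (2.6583 · 2.3166) = 1.1333 / 6.1583 = 0.184
  r[W,W] = 1 (diagonal).

R is symmetric with unit diagonal. Assembling:

R = [[1, -0.3327, -0.2751],
 [-0.3327, 1, 0.184],
 [-0.2751, 0.184, 1]]


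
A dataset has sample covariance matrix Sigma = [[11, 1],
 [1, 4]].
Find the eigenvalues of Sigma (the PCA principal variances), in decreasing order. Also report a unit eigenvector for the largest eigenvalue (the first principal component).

Step 1 — characteristic polynomial of 2×2 Sigma:
  det(Sigma - λI) = λ² - trace · λ + det = 0.
  trace = 11 + 4 = 15, det = 11·4 - (1)² = 43.
Step 2 — discriminant:
  Δ = trace² - 4·det = 225 - 172 = 53.
Step 3 — eigenvalues:
  λ = (trace ± √Δ)/2 = (15 ± 7.2801)/2,
  λ_1 = 11.1401,  λ_2 = 3.8599.

Step 4 — unit eigenvector for λ_1: solve (Sigma - λ_1 I)v = 0. First row:
  (11 - 11.1401)·v_x + (1)·v_y = 0, i.e. (-0.1401)·v_x + (1)·v_y = 0,
  so v ∝ (b, λ_1 - a) = (1, 0.1401) = u.
  ||u|| = √((1)² + (0.1401)²) = √(1.0196) ≈ 1.0098,
  v_1 = u/||u|| ≈ (0.9903, 0.1387) (||v_1|| = 1).

λ_1 = 11.1401,  λ_2 = 3.8599;  v_1 ≈ (0.9903, 0.1387)


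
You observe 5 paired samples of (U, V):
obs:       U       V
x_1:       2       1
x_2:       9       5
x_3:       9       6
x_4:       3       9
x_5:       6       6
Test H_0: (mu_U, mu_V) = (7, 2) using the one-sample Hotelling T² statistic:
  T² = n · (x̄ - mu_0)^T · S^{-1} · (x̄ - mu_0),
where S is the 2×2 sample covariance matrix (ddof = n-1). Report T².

Step 1 — sample mean vector:
  mean(U) = (2 + 9 + 9 + 3 + 6) / 5 = 29/5 = 5.8
  mean(V) = (1 + 5 + 6 + 9 + 6) / 5 = 27/5 = 5.4
  x̄ = (5.8, 5.4),  deviation x̄ - mu_0 = (5.8, 5.4) - (7, 2) = (-1.2, 3.4).

Step 2 — sample covariance matrix, S[i,j] = (1/(n-1)) · Σ_k (x_{k,i} - mean_i) · (x_{k,j} - mean_j), divisor n-1 = 4:
  S[U,U] = ((-3.8)·(-3.8) + (3.2)·(3.2) + (3.2)·(3.2) + (-2.8)·(-2.8) + (0.2)·(0.2)) / 4 = 42.8/4 = 10.7
  S[U,V] = ((-3.8)·(-4.4) + (3.2)·(-0.4) + (3.2)·(0.6) + (-2.8)·(3.6) + (0.2)·(0.6)) / 4 = 7.4/4 = 1.85
  S[V,V] = ((-4.4)·(-4.4) + (-0.4)·(-0.4) + (0.6)·(0.6) + (3.6)·(3.6) + (0.6)·(0.6)) / 4 = 33.2/4 = 8.3
  S = [[10.7, 1.85],
 [1.85, 8.3]].

Step 3 — invert S. det(S) = 10.7·8.3 - (1.85)² = 85.3875.
  S^{-1} = (1/det) · [[d, -b], [-b, a]] = [[0.0972, -0.0217],
 [-0.0217, 0.1253]].

Step 4 — quadratic form (x̄ - mu_0)^T · S^{-1} · (x̄ - mu_0):
  S^{-1} · (x̄ - mu_0) = (-0.1903, 0.4521),
  (x̄ - mu_0)^T · [...] = (-1.2)·(-0.1903) + (3.4)·(0.4521) = 1.7654.

Step 5 — scale by n: T² = 5 · 1.7654 = 8.8268.

T² ≈ 8.8268


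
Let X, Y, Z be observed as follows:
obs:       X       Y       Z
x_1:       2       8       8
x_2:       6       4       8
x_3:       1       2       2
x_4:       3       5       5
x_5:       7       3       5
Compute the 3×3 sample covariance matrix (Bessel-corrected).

Step 1 — column means:
  mean(X) = (2 + 6 + 1 + 3 + 7) / 5 = 19/5 = 3.8
  mean(Y) = (8 + 4 + 2 + 5 + 3) / 5 = 22/5 = 4.4
  mean(Z) = (8 + 8 + 2 + 5 + 5) / 5 = 28/5 = 5.6

Step 2 — sample covariance S[i,j] = (1/(n-1)) · Σ_k (x_{k,i} - mean_i) · (x_{k,j} - mean_j), with n-1 = 4.
  S[X,X] = ((-1.8)·(-1.8) + (2.2)·(2.2) + (-2.8)·(-2.8) + (-0.8)·(-0.8) + (3.2)·(3.2)) / 4 = 26.8/4 = 6.7
  S[X,Y] = ((-1.8)·(3.6) + (2.2)·(-0.4) + (-2.8)·(-2.4) + (-0.8)·(0.6) + (3.2)·(-1.4)) / 4 = -5.6/4 = -1.4
  S[X,Z] = ((-1.8)·(2.4) + (2.2)·(2.4) + (-2.8)·(-3.6) + (-0.8)·(-0.6) + (3.2)·(-0.6)) / 4 = 9.6/4 = 2.4
  S[Y,Y] = ((3.6)·(3.6) + (-0.4)·(-0.4) + (-2.4)·(-2.4) + (0.6)·(0.6) + (-1.4)·(-1.4)) / 4 = 21.2/4 = 5.3
  S[Y,Z] = ((3.6)·(2.4) + (-0.4)·(2.4) + (-2.4)·(-3.6) + (0.6)·(-0.6) + (-1.4)·(-0.6)) / 4 = 16.8/4 = 4.2
  S[Z,Z] = ((2.4)·(2.4) + (2.4)·(2.4) + (-3.6)·(-3.6) + (-0.6)·(-0.6) + (-0.6)·(-0.6)) / 4 = 25.2/4 = 6.3

S is symmetric (S[j,i] = S[i,j]). Assembling:

S = [[6.7, -1.4, 2.4],
 [-1.4, 5.3, 4.2],
 [2.4, 4.2, 6.3]]


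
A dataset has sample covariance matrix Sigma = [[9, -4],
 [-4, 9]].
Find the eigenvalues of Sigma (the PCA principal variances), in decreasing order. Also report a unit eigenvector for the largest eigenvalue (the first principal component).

Step 1 — characteristic polynomial of 2×2 Sigma:
  det(Sigma - λI) = λ² - trace · λ + det = 0.
  trace = 9 + 9 = 18, det = 9·9 - (-4)² = 65.
Step 2 — discriminant:
  Δ = trace² - 4·det = 324 - 260 = 64.
Step 3 — eigenvalues:
  λ = (trace ± √Δ)/2 = (18 ± 8)/2,
  λ_1 = 13,  λ_2 = 5.

Step 4 — unit eigenvector for λ_1: solve (Sigma - λ_1 I)v = 0. First row:
  (9 - 13)·v_x + (-4)·v_y = 0, i.e. (-4)·v_x + (-4)·v_y = 0,
  so v ∝ (b, λ_1 - a) = (-4, 4); multiply by -1 so the first entry is positive: u = (4, -4).
  ||u|| = √((4)² + (-4)²) = √(32) ≈ 5.6569,
  v_1 = u/||u|| ≈ (0.7071, -0.7071) (||v_1|| = 1).

λ_1 = 13,  λ_2 = 5;  v_1 ≈ (0.7071, -0.7071)


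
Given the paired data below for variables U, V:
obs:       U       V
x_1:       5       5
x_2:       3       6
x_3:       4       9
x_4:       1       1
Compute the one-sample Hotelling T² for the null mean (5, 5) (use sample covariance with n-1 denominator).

Step 1 — sample mean vector:
  mean(U) = (5 + 3 + 4 + 1) / 4 = 13/4 = 3.25
  mean(V) = (5 + 6 + 9 + 1) / 4 = 21/4 = 5.25
  x̄ = (3.25, 5.25),  deviation x̄ - mu_0 = (3.25, 5.25) - (5, 5) = (-1.75, 0.25).

Step 2 — sample covariance matrix, S[i,j] = (1/(n-1)) · Σ_k (x_{k,i} - mean_i) · (x_{k,j} - mean_j), divisor n-1 = 3:
  S[U,U] = ((1.75)·(1.75) + (-0.25)·(-0.25) + (0.75)·(0.75) + (-2.25)·(-2.25)) / 3 = 8.75/3 = 2.9167
  S[U,V] = ((1.75)·(-0.25) + (-0.25)·(0.75) + (0.75)·(3.75) + (-2.25)·(-4.25)) / 3 = 11.75/3 = 3.9167
  S[V,V] = ((-0.25)·(-0.25) + (0.75)·(0.75) + (3.75)·(3.75) + (-4.25)·(-4.25)) / 3 = 32.75/3 = 10.9167
  S = [[2.9167, 3.9167],
 [3.9167, 10.9167]].

Step 3 — invert S. det(S) = 2.9167·10.9167 - (3.9167)² = 16.5.
  S^{-1} = (1/det) · [[d, -b], [-b, a]] = [[0.6616, -0.2374],
 [-0.2374, 0.1768]].

Step 4 — quadratic form (x̄ - mu_0)^T · S^{-1} · (x̄ - mu_0):
  S^{-1} · (x̄ - mu_0) = (-1.2172, 0.4596),
  (x̄ - mu_0)^T · [...] = (-1.75)·(-1.2172) + (0.25)·(0.4596) = 2.2449.

Step 5 — scale by n: T² = 4 · 2.2449 = 8.9798.

T² ≈ 8.9798


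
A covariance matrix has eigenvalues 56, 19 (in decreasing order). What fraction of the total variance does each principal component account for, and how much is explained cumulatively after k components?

Step 1 — total variance = trace(Sigma) = Σ λ_i = 56 + 19 = 75.

Step 2 — fraction explained by component i = λ_i / Σ λ:
  PC1: 56/75 = 0.7467
  PC2: 19/75 = 0.2533

Step 3 — cumulative fraction after k components = (λ_1 + ... + λ_k) / Σ λ:
  k = 1: 56/75 = 0.7467
  k = 2: (56 + 19)/75 = 75/75 = 1

Summary (fraction, with percent):

explained: PC1 0.7467 (74.67%), PC2 0.2533 (25.33%);  cumulative: 0.7467, 1


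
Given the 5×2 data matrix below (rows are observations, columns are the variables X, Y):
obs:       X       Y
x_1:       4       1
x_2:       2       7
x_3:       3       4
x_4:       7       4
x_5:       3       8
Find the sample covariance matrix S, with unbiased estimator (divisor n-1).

Step 1 — column means:
  mean(X) = (4 + 2 + 3 + 7 + 3) / 5 = 19/5 = 3.8
  mean(Y) = (1 + 7 + 4 + 4 + 8) / 5 = 24/5 = 4.8

Step 2 — sample covariance S[i,j] = (1/(n-1)) · Σ_k (x_{k,i} - mean_i) · (x_{k,j} - mean_j), with n-1 = 4.
  S[X,X] = ((0.2)·(0.2) + (-1.8)·(-1.8) + (-0.8)·(-0.8) + (3.2)·(3.2) + (-0.8)·(-0.8)) / 4 = 14.8/4 = 3.7
  S[X,Y] = ((0.2)·(-3.8) + (-1.8)·(2.2) + (-0.8)·(-0.8) + (3.2)·(-0.8) + (-0.8)·(3.2)) / 4 = -9.2/4 = -2.3
  S[Y,Y] = ((-3.8)·(-3.8) + (2.2)·(2.2) + (-0.8)·(-0.8) + (-0.8)·(-0.8) + (3.2)·(3.2)) / 4 = 30.8/4 = 7.7

S is symmetric (S[j,i] = S[i,j]). Assembling:

S = [[3.7, -2.3],
 [-2.3, 7.7]]


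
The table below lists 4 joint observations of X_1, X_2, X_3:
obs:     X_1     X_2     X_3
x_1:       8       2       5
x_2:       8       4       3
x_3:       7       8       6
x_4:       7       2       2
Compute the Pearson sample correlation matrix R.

Step 1 — column means:
  mean(X_1) = (8 + 8 + 7 + 7) / 4 = 30/4 = 7.5
  mean(X_2) = (2 + 4 + 8 + 2) / 4 = 16/4 = 4
  mean(X_3) = (5 + 3 + 6 + 2) / 4 = 16/4 = 4

Step 2 — sample variances and covariances s[i,j] = (1/(n-1)) · Σ_k (x_{k,i} - mean_i) · (x_{k,j} - mean_j), with n-1 = 3:
  s[X_1,X_1] = ((0.5)·(0.5) + (0.5)·(0.5) + (-0.5)·(-0.5) + (-0.5)·(-0.5)) / 3 = 1/3 = 0.3333
  s[X_1,X_2] = ((0.5)·(-2) + (0.5)·(0) + (-0.5)·(4) + (-0.5)·(-2)) / 3 = -2/3 = -0.6667
  s[X_1,X_3] = ((0.5)·(1) + (0.5)·(-1) + (-0.5)·(2) + (-0.5)·(-2)) / 3 = 0/3 = 0
  s[X_2,X_2] = ((-2)·(-2) + (0)·(0) + (4)·(4) + (-2)·(-2)) / 3 = 24/3 = 8
  s[X_2,X_3] = ((-2)·(1) + (0)·(-1) + (4)·(2) + (-2)·(-2)) / 3 = 10/3 = 3.3333
  s[X_3,X_3] = ((1)·(1) + (-1)·(-1) + (2)·(2) + (-2)·(-2)) / 3 = 10/3 = 3.3333
  Sample standard deviations s_i = √(s[i,i]):
  s(X_1) = √(0.3333) = 0.5774
  s(X_2) = √(8) = 2.8284
  s(X_3) = √(3.3333) = 1.8257

Step 3 — r_{ij} = s_{ij} / (s_i · s_j):
  r[X_1,X_1] = 1 (diagonal).
  r[X_1,X_2] = -0.6667 / (0.5774 · 2.8284) = -0.6667 / 1.633 = -0.4082
  r[X_1,X_3] = 0 / (0.5774 · 1.8257) = 0 / 1.0541 = 0
  r[X_2,X_2] = 1 (diagonal).
  r[X_2,X_3] = 3.3333 / (2.8284 · 1.8257) = 3.3333 / 5.164 = 0.6455
  r[X_3,X_3] = 1 (diagonal).

R is symmetric with unit diagonal. Assembling:

R = [[1, -0.4082, 0],
 [-0.4082, 1, 0.6455],
 [0, 0.6455, 1]]


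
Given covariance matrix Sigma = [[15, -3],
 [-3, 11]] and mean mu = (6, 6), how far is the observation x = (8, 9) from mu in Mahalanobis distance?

Step 1 — centre the observation: (x - mu) = (2, 3).

Step 2 — invert Sigma. det(Sigma) = 15·11 - (-3)² = 156.
  Sigma^{-1} = (1/det) · [[d, -b], [-b, a]] = [[0.0705, 0.0192],
 [0.0192, 0.0962]].

Step 3 — form the quadratic (x - mu)^T · Sigma^{-1} · (x - mu):
  Sigma^{-1} · (x - mu) = (0.1987, 0.3269).
  (x - mu)^T · [Sigma^{-1} · (x - mu)] = (2)·(0.1987) + (3)·(0.3269) = 1.3782.

Step 4 — take square root: d = √(1.3782) ≈ 1.174.

d(x, mu) = √(1.3782) ≈ 1.174


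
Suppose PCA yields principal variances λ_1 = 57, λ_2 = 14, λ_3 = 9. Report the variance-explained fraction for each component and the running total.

Step 1 — total variance = trace(Sigma) = Σ λ_i = 57 + 14 + 9 = 80.

Step 2 — fraction explained by component i = λ_i / Σ λ:
  PC1: 57/80 = 0.7125
  PC2: 14/80 = 0.175
  PC3: 9/80 = 0.1125

Step 3 — cumulative fraction after k components = (λ_1 + ... + λ_k) / Σ λ:
  k = 1: 57/80 = 0.7125
  k = 2: (57 + 14)/80 = 71/80 = 0.8875
  k = 3: (57 + 14 + 9)/80 = 80/80 = 1

Summary (fraction, with percent):

explained: PC1 0.7125 (71.25%), PC2 0.175 (17.5%), PC3 0.1125 (11.25%);  cumulative: 0.7125, 0.8875, 1


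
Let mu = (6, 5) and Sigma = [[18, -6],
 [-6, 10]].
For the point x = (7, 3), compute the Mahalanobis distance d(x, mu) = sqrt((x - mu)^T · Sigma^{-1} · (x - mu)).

Step 1 — centre the observation: (x - mu) = (1, -2).

Step 2 — invert Sigma. det(Sigma) = 18·10 - (-6)² = 144.
  Sigma^{-1} = (1/det) · [[d, -b], [-b, a]] = [[0.0694, 0.0417],
 [0.0417, 0.125]].

Step 3 — form the quadratic (x - mu)^T · Sigma^{-1} · (x - mu):
  Sigma^{-1} · (x - mu) = (-0.0139, -0.2083).
  (x - mu)^T · [Sigma^{-1} · (x - mu)] = (1)·(-0.0139) + (-2)·(-0.2083) = 0.4028.

Step 4 — take square root: d = √(0.4028) ≈ 0.6346.

d(x, mu) = √(0.4028) ≈ 0.6346


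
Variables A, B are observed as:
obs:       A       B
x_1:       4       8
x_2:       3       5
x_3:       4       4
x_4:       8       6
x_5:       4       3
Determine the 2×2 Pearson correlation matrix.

Step 1 — column means:
  mean(A) = (4 + 3 + 4 + 8 + 4) / 5 = 23/5 = 4.6
  mean(B) = (8 + 5 + 4 + 6 + 3) / 5 = 26/5 = 5.2

Step 2 — sample variances and covariances s[i,j] = (1/(n-1)) · Σ_k (x_{k,i} - mean_i) · (x_{k,j} - mean_j), with n-1 = 4:
  s[A,A] = ((-0.6)·(-0.6) + (-1.6)·(-1.6) + (-0.6)·(-0.6) + (3.4)·(3.4) + (-0.6)·(-0.6)) / 4 = 15.2/4 = 3.8
  s[A,B] = ((-0.6)·(2.8) + (-1.6)·(-0.2) + (-0.6)·(-1.2) + (3.4)·(0.8) + (-0.6)·(-2.2)) / 4 = 3.4/4 = 0.85
  s[B,B] = ((2.8)·(2.8) + (-0.2)·(-0.2) + (-1.2)·(-1.2) + (0.8)·(0.8) + (-2.2)·(-2.2)) / 4 = 14.8/4 = 3.7
  Sample standard deviations s_i = √(s[i,i]):
  s(A) = √(3.8) = 1.9494
  s(B) = √(3.7) = 1.9235

Step 3 — r_{ij} = s_{ij} / (s_i · s_j):
  r[A,A] = 1 (diagonal).
  r[A,B] = 0.85 / (1.9494 · 1.9235) = 0.85 / 3.7497 = 0.2267
  r[B,B] = 1 (diagonal).

R is symmetric with unit diagonal. Assembling:

R = [[1, 0.2267],
 [0.2267, 1]]


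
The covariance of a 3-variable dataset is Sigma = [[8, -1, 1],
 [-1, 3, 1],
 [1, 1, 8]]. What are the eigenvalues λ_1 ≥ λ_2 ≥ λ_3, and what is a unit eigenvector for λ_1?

Step 1 — characteristic polynomial p(λ) = det(λI - Sigma) = λ³ - tr·λ² + c_1·λ - det, where tr = trace, c_1 = sum of the principal 2×2 minors, det = det(Sigma):
  tr = 8 + 3 + 8 = 19,
  c_1 = (8·3 - (-1)²) + (8·8 - (1)²) + (3·8 - (1)²) = 23 + 63 + 23 = 109,
  det = 8·(3·8 - (1)²) - (-1)·((-1)·8 - (1)·(1)) + (1)·((-1)·(1) - 3·(1)) = 8·(23) - (-1)·(-9) + (1)·(-4) = 171.
  So p(λ) = λ³ - 19λ² + 109λ - 171.
Step 2 — look for an integer root (rational root theorem: any rational root is an integer divisor of 171). Testing λ = 9:
  p(9) = 729 - 1539 + 981 - 171 = 0  ✓
  Dividing out (λ - 9): p(λ) = (λ - 9)(λ² - 10λ + 19).
Step 3 — remaining eigenvalues from the quadratic λ² - 10λ + 19 = 0:
  Δ = 10² - 4·19 = 100 - 76 = 24,  λ = (10 ± √24)/2 = (10 ± 4.899)/2 ≈ 7.4495 or 2.5505.
  Sorted: λ_1 = 9,  λ_2 = 7.4495,  λ_3 = 2.5505  (check: sum = 19 = tr ✓).

Step 4 — unit eigenvector for λ_1 = 9: v spans the null space of (Sigma - λ_1 I), whose rows are
  r_1 = (-1, -1, 1),  r_2 = (-1, -6, 1),  r_3 = (1, 1, -1).
  v is orthogonal to every row, so take v ∝ r_1 × r_2 = ((-1)·(1) - (1)·(-6), (1)·(-1) - (-1)·(1), (-1)·(-6) - (-1)·(-1)) = (5, 0, 5).
  Rescale (divide by 5): u = (1, 0, 1).
  ||u|| = √((1)² + (0)² + (1)²) = √(2) ≈ 1.4142,  v_1 = u/||u|| ≈ (0.7071, 0, 0.7071) (||v_1|| = 1).

λ_1 = 9,  λ_2 = 7.4495,  λ_3 = 2.5505;  v_1 ≈ (0.7071, 0, 0.7071)


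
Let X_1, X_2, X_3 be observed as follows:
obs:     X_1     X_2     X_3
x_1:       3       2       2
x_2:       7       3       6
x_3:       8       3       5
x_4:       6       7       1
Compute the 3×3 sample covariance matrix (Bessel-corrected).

Step 1 — column means:
  mean(X_1) = (3 + 7 + 8 + 6) / 4 = 24/4 = 6
  mean(X_2) = (2 + 3 + 3 + 7) / 4 = 15/4 = 3.75
  mean(X_3) = (2 + 6 + 5 + 1) / 4 = 14/4 = 3.5

Step 2 — sample covariance S[i,j] = (1/(n-1)) · Σ_k (x_{k,i} - mean_i) · (x_{k,j} - mean_j), with n-1 = 3.
  S[X_1,X_1] = ((-3)·(-3) + (1)·(1) + (2)·(2) + (0)·(0)) / 3 = 14/3 = 4.6667
  S[X_1,X_2] = ((-3)·(-1.75) + (1)·(-0.75) + (2)·(-0.75) + (0)·(3.25)) / 3 = 3/3 = 1
  S[X_1,X_3] = ((-3)·(-1.5) + (1)·(2.5) + (2)·(1.5) + (0)·(-2.5)) / 3 = 10/3 = 3.3333
  S[X_2,X_2] = ((-1.75)·(-1.75) + (-0.75)·(-0.75) + (-0.75)·(-0.75) + (3.25)·(3.25)) / 3 = 14.75/3 = 4.9167
  S[X_2,X_3] = ((-1.75)·(-1.5) + (-0.75)·(2.5) + (-0.75)·(1.5) + (3.25)·(-2.5)) / 3 = -8.5/3 = -2.8333
  S[X_3,X_3] = ((-1.5)·(-1.5) + (2.5)·(2.5) + (1.5)·(1.5) + (-2.5)·(-2.5)) / 3 = 17/3 = 5.6667

S is symmetric (S[j,i] = S[i,j]). Assembling:

S = [[4.6667, 1, 3.3333],
 [1, 4.9167, -2.8333],
 [3.3333, -2.8333, 5.6667]]


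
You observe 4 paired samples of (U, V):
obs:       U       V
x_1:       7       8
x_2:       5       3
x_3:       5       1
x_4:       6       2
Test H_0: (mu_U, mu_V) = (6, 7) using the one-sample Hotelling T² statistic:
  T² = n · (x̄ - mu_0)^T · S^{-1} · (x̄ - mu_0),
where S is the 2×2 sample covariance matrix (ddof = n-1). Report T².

Step 1 — sample mean vector:
  mean(U) = (7 + 5 + 5 + 6) / 4 = 23/4 = 5.75
  mean(V) = (8 + 3 + 1 + 2) / 4 = 14/4 = 3.5
  x̄ = (5.75, 3.5),  deviation x̄ - mu_0 = (5.75, 3.5) - (6, 7) = (-0.25, -3.5).

Step 2 — sample covariance matrix, S[i,j] = (1/(n-1)) · Σ_k (x_{k,i} - mean_i) · (x_{k,j} - mean_j), divisor n-1 = 3:
  S[U,U] = ((1.25)·(1.25) + (-0.75)·(-0.75) + (-0.75)·(-0.75) + (0.25)·(0.25)) / 3 = 2.75/3 = 0.9167
  S[U,V] = ((1.25)·(4.5) + (-0.75)·(-0.5) + (-0.75)·(-2.5) + (0.25)·(-1.5)) / 3 = 7.5/3 = 2.5
  S[V,V] = ((4.5)·(4.5) + (-0.5)·(-0.5) + (-2.5)·(-2.5) + (-1.5)·(-1.5)) / 3 = 29/3 = 9.6667
  S = [[0.9167, 2.5],
 [2.5, 9.6667]].

Step 3 — invert S. det(S) = 0.9167·9.6667 - (2.5)² = 2.6111.
  S^{-1} = (1/det) · [[d, -b], [-b, a]] = [[3.7021, -0.9574],
 [-0.9574, 0.3511]].

Step 4 — quadratic form (x̄ - mu_0)^T · S^{-1} · (x̄ - mu_0):
  S^{-1} · (x̄ - mu_0) = (2.4255, -0.9894),
  (x̄ - mu_0)^T · [...] = (-0.25)·(2.4255) + (-3.5)·(-0.9894) = 2.8564.

Step 5 — scale by n: T² = 4 · 2.8564 = 11.4255.

T² ≈ 11.4255


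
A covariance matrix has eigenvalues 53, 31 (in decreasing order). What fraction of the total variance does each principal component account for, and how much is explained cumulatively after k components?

Step 1 — total variance = trace(Sigma) = Σ λ_i = 53 + 31 = 84.

Step 2 — fraction explained by component i = λ_i / Σ λ:
  PC1: 53/84 = 0.631
  PC2: 31/84 = 0.369

Step 3 — cumulative fraction after k components = (λ_1 + ... + λ_k) / Σ λ:
  k = 1: 53/84 = 0.631
  k = 2: (53 + 31)/84 = 84/84 = 1

Summary (fraction, with percent):

explained: PC1 0.631 (63.1%), PC2 0.369 (36.9%);  cumulative: 0.631, 1


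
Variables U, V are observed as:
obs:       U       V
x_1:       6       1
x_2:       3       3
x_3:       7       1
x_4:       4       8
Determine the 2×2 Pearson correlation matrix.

Step 1 — column means:
  mean(U) = (6 + 3 + 7 + 4) / 4 = 20/4 = 5
  mean(V) = (1 + 3 + 1 + 8) / 4 = 13/4 = 3.25

Step 2 — sample variances and covariances s[i,j] = (1/(n-1)) · Σ_k (x_{k,i} - mean_i) · (x_{k,j} - mean_j), with n-1 = 3:
  s[U,U] = ((1)·(1) + (-2)·(-2) + (2)·(2) + (-1)·(-1)) / 3 = 10/3 = 3.3333
  s[U,V] = ((1)·(-2.25) + (-2)·(-0.25) + (2)·(-2.25) + (-1)·(4.75)) / 3 = -11/3 = -3.6667
  s[V,V] = ((-2.25)·(-2.25) + (-0.25)·(-0.25) + (-2.25)·(-2.25) + (4.75)·(4.75)) / 3 = 32.75/3 = 10.9167
  Sample standard deviations s_i = √(s[i,i]):
  s(U) = √(3.3333) = 1.8257
  s(V) = √(10.9167) = 3.304

Step 3 — r_{ij} = s_{ij} / (s_i · s_j):
  r[U,U] = 1 (diagonal).
  r[U,V] = -3.6667 / (1.8257 · 3.304) = -3.6667 / 6.0323 = -0.6078
  r[V,V] = 1 (diagonal).

R is symmetric with unit diagonal. Assembling:

R = [[1, -0.6078],
 [-0.6078, 1]]


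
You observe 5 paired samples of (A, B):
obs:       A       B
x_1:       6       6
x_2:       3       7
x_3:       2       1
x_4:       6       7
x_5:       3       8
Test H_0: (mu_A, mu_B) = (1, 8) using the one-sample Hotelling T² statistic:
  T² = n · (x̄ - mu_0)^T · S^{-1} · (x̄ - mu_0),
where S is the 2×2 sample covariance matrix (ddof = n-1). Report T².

Step 1 — sample mean vector:
  mean(A) = (6 + 3 + 2 + 6 + 3) / 5 = 20/5 = 4
  mean(B) = (6 + 7 + 1 + 7 + 8) / 5 = 29/5 = 5.8
  x̄ = (4, 5.8),  deviation x̄ - mu_0 = (4, 5.8) - (1, 8) = (3, -2.2).

Step 2 — sample covariance matrix, S[i,j] = (1/(n-1)) · Σ_k (x_{k,i} - mean_i) · (x_{k,j} - mean_j), divisor n-1 = 4:
  S[A,A] = ((2)·(2) + (-1)·(-1) + (-2)·(-2) + (2)·(2) + (-1)·(-1)) / 4 = 14/4 = 3.5
  S[A,B] = ((2)·(0.2) + (-1)·(1.2) + (-2)·(-4.8) + (2)·(1.2) + (-1)·(2.2)) / 4 = 9/4 = 2.25
  S[B,B] = ((0.2)·(0.2) + (1.2)·(1.2) + (-4.8)·(-4.8) + (1.2)·(1.2) + (2.2)·(2.2)) / 4 = 30.8/4 = 7.7
  S = [[3.5, 2.25],
 [2.25, 7.7]].

Step 3 — invert S. det(S) = 3.5·7.7 - (2.25)² = 21.8875.
  S^{-1} = (1/det) · [[d, -b], [-b, a]] = [[0.3518, -0.1028],
 [-0.1028, 0.1599]].

Step 4 — quadratic form (x̄ - mu_0)^T · S^{-1} · (x̄ - mu_0):
  S^{-1} · (x̄ - mu_0) = (1.2816, -0.6602),
  (x̄ - mu_0)^T · [...] = (3)·(1.2816) + (-2.2)·(-0.6602) = 5.2971.

Step 5 — scale by n: T² = 5 · 5.2971 = 26.4854.

T² ≈ 26.4854
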